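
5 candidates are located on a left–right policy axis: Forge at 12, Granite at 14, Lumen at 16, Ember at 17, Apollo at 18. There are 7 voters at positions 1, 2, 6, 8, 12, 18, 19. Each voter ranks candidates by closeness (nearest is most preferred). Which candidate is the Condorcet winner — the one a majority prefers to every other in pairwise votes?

Forge

With single-peaked preferences on a line, the Condorcet winner is the candidate closest to the median voter.
The median voter (position 8) is closest to Forge at 12.
Check: Forge vs Apollo — voters closer to Forge: 5 of 7.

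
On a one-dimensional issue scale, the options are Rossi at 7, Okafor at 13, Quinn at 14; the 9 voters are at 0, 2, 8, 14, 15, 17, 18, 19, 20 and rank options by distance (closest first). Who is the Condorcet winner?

With single-peaked preferences on a line, the Condorcet winner is the candidate closest to the median voter.
The median voter (position 15) is closest to Quinn at 14.
Check: Quinn vs Rossi — voters closer to Quinn: 6 of 9.

Quinn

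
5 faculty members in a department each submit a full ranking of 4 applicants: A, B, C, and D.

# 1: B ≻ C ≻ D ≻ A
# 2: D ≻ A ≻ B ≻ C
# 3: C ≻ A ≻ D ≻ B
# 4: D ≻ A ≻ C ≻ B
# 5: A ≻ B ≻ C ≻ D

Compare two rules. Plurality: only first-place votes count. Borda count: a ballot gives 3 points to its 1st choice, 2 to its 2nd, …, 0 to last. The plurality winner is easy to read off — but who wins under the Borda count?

A

Plurality first-place counts: A 1, B 1, C 1, D 2 → D.
Borda totals: A 9, B 6, C 7, D 8 → A.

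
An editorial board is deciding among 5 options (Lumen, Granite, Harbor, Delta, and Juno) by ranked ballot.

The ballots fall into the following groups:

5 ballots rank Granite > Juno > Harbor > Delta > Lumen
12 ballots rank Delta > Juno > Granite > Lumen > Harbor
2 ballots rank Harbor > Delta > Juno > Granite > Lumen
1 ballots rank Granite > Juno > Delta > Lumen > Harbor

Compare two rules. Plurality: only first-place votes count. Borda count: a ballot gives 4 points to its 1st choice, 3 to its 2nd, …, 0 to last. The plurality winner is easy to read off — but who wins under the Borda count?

Plurality first-place counts: Lumen 0, Granite 6, Harbor 2, Delta 12, Juno 0 → Delta.
Borda totals: Lumen 13, Granite 50, Harbor 18, Delta 61, Juno 58 → Delta.

Delta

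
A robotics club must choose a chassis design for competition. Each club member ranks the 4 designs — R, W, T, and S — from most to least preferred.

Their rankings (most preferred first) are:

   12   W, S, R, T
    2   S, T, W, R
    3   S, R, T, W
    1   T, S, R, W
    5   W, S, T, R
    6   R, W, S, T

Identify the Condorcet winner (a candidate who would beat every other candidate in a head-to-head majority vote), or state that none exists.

Head-to-head results (29 voters total):
R vs W: W wins 19–10.
R vs T: R wins 21–8.
R vs S: S wins 23–6.
W vs T: W wins 23–6.
W vs S: W wins 23–6.
T vs S: S wins 28–1.
W beats each rival — R (19–10), T (23–6), S (23–6) — so W is the Condorcet winner.

W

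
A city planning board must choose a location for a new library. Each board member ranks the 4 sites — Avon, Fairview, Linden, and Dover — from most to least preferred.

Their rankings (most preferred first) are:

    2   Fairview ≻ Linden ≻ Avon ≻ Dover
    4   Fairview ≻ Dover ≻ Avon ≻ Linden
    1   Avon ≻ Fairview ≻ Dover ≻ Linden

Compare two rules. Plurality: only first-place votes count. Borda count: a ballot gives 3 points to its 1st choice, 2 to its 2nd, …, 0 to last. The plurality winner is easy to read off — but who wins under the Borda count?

Fairview

Plurality first-place counts: Avon 1, Fairview 6, Linden 0, Dover 0 → Fairview.
Borda totals: Avon 9, Fairview 20, Linden 4, Dover 9 → Fairview.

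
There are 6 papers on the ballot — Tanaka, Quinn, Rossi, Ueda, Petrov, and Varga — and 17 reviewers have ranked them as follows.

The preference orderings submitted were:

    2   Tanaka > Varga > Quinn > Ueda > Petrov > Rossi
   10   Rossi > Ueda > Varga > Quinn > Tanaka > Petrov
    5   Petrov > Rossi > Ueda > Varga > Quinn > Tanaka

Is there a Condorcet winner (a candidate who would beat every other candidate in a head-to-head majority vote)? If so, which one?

Rossi

Head-to-head results (17 voters total):
Tanaka vs Quinn: Quinn wins 15–2.
Tanaka vs Rossi: Rossi wins 15–2.
Tanaka vs Ueda: Ueda wins 15–2.
Tanaka vs Petrov: Tanaka wins 12–5.
Tanaka vs Varga: Varga wins 15–2.
Quinn vs Rossi: Rossi wins 15–2.
Quinn vs Ueda: Ueda wins 15–2.
Quinn vs Petrov: Quinn wins 12–5.
Quinn vs Varga: Varga wins 17–0.
Rossi vs Ueda: Rossi wins 15–2.
Rossi vs Petrov: Rossi wins 10–7.
Rossi vs Varga: Rossi wins 15–2.
Ueda vs Petrov: Ueda wins 12–5.
Ueda vs Varga: Ueda wins 15–2.
Petrov vs Varga: Varga wins 12–5.
Rossi beats each rival — Tanaka (15–2), Quinn (15–2), Ueda (15–2), Petrov (10–7), Varga (15–2) — so Rossi is the Condorcet winner.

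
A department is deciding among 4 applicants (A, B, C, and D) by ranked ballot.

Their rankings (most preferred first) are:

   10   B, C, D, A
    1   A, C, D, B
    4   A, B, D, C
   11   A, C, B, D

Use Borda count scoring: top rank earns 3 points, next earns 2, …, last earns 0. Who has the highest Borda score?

Borda scores:
  A: 10·0 + 3 + 4·3 + 11·3 = 48
  B: 10·3 + 0 + 4·2 + 11·1 = 49
  C: 10·2 + 2 + 4·0 + 11·2 = 44
  D: 10·1 + 1 + 4·1 + 11·0 = 15
B has the highest total.

B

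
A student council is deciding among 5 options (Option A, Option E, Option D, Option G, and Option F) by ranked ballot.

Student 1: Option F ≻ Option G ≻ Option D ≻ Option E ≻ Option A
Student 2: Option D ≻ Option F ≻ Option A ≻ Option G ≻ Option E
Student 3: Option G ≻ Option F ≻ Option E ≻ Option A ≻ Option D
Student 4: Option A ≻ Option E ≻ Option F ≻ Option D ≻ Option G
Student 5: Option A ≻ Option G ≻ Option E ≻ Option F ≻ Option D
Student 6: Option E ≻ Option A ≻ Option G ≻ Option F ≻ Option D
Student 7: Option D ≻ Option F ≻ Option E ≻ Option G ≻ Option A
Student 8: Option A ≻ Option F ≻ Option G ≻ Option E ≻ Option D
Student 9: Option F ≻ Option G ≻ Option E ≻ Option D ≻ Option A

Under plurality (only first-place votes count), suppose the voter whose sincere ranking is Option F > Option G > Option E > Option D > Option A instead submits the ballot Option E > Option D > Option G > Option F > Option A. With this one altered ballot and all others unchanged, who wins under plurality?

Option A

First-place totals with the altered ballot: Option A 3, Option E 2, Option D 2, Option G 1, Option F 1.
The winner is unchanged: still Option A.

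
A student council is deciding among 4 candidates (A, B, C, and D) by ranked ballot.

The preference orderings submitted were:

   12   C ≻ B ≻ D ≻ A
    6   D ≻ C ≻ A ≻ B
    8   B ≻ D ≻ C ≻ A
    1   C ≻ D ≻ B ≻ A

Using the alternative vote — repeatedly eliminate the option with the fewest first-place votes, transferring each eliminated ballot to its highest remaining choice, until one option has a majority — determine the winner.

C

Round 1: C 13, B 8, D 6, A 0. A has the fewest and is eliminated.
Round 2: C 13, B 8, D 6. D has the fewest and is eliminated.
Round 3: C 19, B 8. C has a majority.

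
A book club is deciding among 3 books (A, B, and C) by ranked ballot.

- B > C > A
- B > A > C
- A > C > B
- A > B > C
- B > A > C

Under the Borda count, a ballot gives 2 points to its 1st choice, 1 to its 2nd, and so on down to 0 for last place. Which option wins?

Borda scores:
  A: 0 + 1 + 2 + 2 + 1 = 6
  B: 2 + 2 + 0 + 1 + 2 = 7
  C: 1 + 0 + 1 + 0 + 0 = 2
B has the highest total.

B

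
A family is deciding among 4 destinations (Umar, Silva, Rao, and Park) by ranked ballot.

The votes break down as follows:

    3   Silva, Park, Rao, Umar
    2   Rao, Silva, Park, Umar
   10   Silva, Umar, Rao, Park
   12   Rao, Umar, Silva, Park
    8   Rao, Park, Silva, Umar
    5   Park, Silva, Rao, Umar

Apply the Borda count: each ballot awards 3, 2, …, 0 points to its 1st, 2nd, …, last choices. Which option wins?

Rao

Borda scores:
  Umar: 3·0 + 2·0 + 10·2 + 12·2 + 8·0 + 5·0 = 44
  Silva: 3·3 + 2·2 + 10·3 + 12·1 + 8·1 + 5·2 = 73
  Rao: 3·1 + 2·3 + 10·1 + 12·3 + 8·3 + 5·1 = 84
  Park: 3·2 + 2·1 + 10·0 + 12·0 + 8·2 + 5·3 = 39
Rao has the highest total.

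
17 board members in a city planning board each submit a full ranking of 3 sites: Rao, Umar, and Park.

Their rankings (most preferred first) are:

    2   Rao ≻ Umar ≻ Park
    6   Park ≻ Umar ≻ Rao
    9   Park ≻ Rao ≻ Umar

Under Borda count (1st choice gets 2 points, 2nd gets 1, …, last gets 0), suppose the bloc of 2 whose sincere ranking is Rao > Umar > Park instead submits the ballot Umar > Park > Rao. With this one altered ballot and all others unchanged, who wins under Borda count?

Park

Borda totals with the altered ballot: Rao 9, Umar 10, Park 32.
The winner is unchanged: still Park.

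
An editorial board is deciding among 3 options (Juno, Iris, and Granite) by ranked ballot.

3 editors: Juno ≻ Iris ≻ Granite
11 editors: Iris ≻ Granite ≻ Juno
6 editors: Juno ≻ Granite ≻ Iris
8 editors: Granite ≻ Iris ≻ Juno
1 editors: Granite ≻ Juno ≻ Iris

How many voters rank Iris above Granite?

Ballots ranking Iris above Granite: 3+11 = 14.
Ballots ranking Granite above Iris: 6+8+1 = 15.
So 14 of 29 voters prefer Iris to Granite.

14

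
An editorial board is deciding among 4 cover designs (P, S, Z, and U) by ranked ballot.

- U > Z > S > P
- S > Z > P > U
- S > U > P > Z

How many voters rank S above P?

Ballots ranking S above P: 3.
Ballots ranking P above S: 0.
So 3 of 3 voters prefer S to P.

3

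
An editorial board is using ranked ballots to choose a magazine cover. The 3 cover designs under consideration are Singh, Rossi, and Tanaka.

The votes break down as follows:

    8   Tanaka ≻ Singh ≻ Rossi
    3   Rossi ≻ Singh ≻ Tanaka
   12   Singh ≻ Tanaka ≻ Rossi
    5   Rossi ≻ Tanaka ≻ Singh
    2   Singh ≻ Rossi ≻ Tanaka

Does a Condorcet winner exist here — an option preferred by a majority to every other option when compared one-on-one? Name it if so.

Head-to-head results (30 voters total):
Singh vs Rossi: Singh wins 22–8.
Singh vs Tanaka: Singh wins 17–13.
Rossi vs Tanaka: Tanaka wins 20–10.
Singh beats each rival — Rossi (22–8), Tanaka (17–13) — so Singh is the Condorcet winner.

Singh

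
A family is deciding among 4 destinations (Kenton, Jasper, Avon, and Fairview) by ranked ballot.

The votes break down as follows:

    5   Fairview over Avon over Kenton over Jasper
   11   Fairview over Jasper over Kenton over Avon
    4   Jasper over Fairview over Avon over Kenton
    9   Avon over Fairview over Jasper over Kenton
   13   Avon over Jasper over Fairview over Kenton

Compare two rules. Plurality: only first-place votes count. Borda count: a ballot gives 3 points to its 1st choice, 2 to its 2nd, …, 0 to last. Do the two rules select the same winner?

Plurality first-place counts: Kenton 0, Jasper 4, Avon 22, Fairview 16 → Avon.
Borda totals: Kenton 16, Jasper 69, Avon 80, Fairview 87 → Fairview.
The two rules disagree: plurality picks Avon, Borda picks Fairview.

No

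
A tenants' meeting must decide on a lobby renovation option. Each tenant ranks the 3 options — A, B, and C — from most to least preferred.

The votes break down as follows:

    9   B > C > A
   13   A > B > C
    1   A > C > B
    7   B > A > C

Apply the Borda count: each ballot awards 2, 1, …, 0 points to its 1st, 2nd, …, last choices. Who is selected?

B

Borda scores:
  A: 9·0 + 13·2 + 2 + 7·1 = 35
  B: 9·2 + 13·1 + 0 + 7·2 = 45
  C: 9·1 + 13·0 + 1 + 7·0 = 10
B has the highest total.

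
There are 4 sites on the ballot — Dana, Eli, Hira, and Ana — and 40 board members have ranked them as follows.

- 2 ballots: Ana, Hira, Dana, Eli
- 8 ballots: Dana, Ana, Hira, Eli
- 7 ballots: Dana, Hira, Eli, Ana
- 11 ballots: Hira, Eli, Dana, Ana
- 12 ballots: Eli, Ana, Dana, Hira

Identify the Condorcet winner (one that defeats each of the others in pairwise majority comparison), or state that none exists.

Head-to-head results (40 voters total):
Dana vs Eli: Eli wins 23–17.
Dana vs Hira: Dana wins 27–13.
Dana vs Ana: Dana wins 26–14.
Eli vs Hira: Hira wins 28–12.
Eli vs Ana: Eli wins 30–10.
Hira vs Ana: Ana wins 22–18.
No candidate beats all others: Dana beats Hira beats Eli beats Dana, a majority cycle.

There is no Condorcet winner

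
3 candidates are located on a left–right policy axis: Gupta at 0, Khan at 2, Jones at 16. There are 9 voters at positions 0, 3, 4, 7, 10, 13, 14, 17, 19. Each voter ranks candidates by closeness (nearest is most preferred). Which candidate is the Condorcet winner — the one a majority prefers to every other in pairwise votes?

With single-peaked preferences on a line, the Condorcet winner is the candidate closest to the median voter.
The median voter (position 10) is closest to Jones at 16.
Check: Jones vs Gupta — voters closer to Jones: 5 of 9.

Jones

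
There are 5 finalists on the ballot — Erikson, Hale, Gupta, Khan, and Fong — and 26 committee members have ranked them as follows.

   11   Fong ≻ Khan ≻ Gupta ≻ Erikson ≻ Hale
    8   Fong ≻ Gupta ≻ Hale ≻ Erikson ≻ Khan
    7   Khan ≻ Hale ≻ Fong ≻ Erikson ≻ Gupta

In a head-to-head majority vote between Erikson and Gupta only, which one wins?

Ballots ranking Erikson above Gupta: 7.
Ballots ranking Gupta above Erikson: 11+8 = 19.
Gupta wins the head-to-head, 19–7.

Gupta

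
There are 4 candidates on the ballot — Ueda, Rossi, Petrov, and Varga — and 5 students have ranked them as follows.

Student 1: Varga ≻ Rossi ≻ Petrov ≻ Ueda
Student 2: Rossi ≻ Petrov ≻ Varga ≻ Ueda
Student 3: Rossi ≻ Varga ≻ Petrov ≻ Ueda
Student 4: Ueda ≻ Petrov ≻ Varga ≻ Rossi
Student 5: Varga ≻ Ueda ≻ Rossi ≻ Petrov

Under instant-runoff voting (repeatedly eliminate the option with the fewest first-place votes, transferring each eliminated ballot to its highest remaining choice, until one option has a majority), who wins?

Varga

Round 1: Rossi 2, Varga 2, Ueda 1, Petrov 0. Petrov has the fewest and is eliminated.
Round 2: Rossi 2, Varga 2, Ueda 1. Ueda has the fewest and is eliminated.
Round 3: Varga 3, Rossi 2. Varga has a majority.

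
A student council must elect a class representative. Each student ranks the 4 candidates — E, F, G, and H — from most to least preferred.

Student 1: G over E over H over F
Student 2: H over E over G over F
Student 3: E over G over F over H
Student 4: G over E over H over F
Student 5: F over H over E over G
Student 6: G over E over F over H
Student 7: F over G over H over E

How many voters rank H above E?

3

Ballots ranking H above E: 3.
Ballots ranking E above H: 4.
So 3 of 7 voters prefer H to E.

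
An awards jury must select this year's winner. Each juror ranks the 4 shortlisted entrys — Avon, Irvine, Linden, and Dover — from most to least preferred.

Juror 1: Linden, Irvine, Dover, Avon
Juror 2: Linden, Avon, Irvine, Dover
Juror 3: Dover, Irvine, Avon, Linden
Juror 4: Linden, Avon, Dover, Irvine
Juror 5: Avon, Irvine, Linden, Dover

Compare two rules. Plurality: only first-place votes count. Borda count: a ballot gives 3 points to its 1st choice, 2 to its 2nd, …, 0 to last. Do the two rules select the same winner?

Yes

Plurality first-place counts: Avon 1, Irvine 0, Linden 3, Dover 1 → Linden.
Borda totals: Avon 8, Irvine 7, Linden 10, Dover 5 → Linden.
The two rules agree on Linden.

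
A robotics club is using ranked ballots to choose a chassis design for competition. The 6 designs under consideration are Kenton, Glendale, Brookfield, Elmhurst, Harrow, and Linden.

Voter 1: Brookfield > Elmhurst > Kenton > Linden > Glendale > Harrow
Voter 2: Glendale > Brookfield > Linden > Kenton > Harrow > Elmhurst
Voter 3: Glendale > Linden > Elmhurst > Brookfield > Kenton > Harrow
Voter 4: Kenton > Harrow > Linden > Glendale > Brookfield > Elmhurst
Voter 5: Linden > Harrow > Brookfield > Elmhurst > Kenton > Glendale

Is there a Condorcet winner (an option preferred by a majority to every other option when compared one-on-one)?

Head-to-head results (5 voters total):
Kenton vs Glendale: Kenton wins 3–2.
Kenton vs Brookfield: Brookfield wins 4–1.
Kenton vs Elmhurst: Elmhurst wins 3–2.
Kenton vs Harrow: Kenton wins 4–1.
Kenton vs Linden: Linden wins 3–2.
Glendale vs Brookfield: Glendale wins 3–2.
Glendale vs Elmhurst: Glendale wins 3–2.
Glendale vs Harrow: Glendale wins 3–2.
Glendale vs Linden: Linden wins 3–2.
Brookfield vs Elmhurst: Brookfield wins 4–1.
Brookfield vs Harrow: Brookfield wins 3–2.
Brookfield vs Linden: Linden wins 3–2.
Elmhurst vs Harrow: Harrow wins 3–2.
Elmhurst vs Linden: Linden wins 4–1.
Harrow vs Linden: Linden wins 4–1.
Linden beats each rival — Kenton (3–2), Glendale (3–2), Brookfield (3–2), Elmhurst (4–1), Harrow (4–1) — so Linden is the Condorcet winner.

Yes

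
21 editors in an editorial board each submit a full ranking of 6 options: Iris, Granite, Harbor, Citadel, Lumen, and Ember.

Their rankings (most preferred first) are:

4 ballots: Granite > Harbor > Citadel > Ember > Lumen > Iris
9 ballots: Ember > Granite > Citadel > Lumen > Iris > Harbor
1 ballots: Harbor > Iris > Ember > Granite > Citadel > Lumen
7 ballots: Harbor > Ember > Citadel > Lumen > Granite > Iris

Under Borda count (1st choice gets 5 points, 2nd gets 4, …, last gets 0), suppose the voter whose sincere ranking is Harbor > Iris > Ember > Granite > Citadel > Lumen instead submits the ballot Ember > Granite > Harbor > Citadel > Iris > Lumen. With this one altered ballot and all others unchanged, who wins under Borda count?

Ember

Borda totals with the altered ballot: Iris 10, Granite 67, Harbor 54, Citadel 62, Lumen 36, Ember 86.
The winner is unchanged: still Ember.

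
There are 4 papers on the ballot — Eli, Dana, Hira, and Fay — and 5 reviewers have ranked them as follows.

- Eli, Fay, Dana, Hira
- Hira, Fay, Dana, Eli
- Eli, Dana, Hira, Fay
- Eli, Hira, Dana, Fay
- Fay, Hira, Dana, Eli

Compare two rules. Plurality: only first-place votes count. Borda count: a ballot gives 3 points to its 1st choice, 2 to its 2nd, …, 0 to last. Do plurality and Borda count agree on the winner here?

Yes

Plurality first-place counts: Eli 3, Dana 0, Hira 1, Fay 1 → Eli.
Borda totals: Eli 9, Dana 6, Hira 8, Fay 7 → Eli.
The two rules agree on Eli.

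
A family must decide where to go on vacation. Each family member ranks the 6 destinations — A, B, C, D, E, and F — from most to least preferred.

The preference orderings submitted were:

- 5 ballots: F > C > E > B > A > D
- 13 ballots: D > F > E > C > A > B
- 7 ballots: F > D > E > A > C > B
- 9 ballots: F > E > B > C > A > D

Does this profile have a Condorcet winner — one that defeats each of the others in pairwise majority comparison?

Head-to-head results (34 voters total):
A vs B: A wins 20–14.
A vs C: C wins 27–7.
A vs D: D wins 20–14.
A vs E: E wins 34–0.
A vs F: F wins 34–0.
B vs C: C wins 25–9.
B vs D: D wins 20–14.
B vs E: E wins 34–0.
B vs F: F wins 34–0.
C vs D: D wins 20–14.
C vs E: E wins 29–5.
C vs F: F wins 34–0.
D vs E: D wins 20–14.
D vs F: F wins 21–13.
E vs F: F wins 34–0.
F beats each rival — A (34–0), B (34–0), C (34–0), D (21–13), E (34–0) — so F is the Condorcet winner.

Yes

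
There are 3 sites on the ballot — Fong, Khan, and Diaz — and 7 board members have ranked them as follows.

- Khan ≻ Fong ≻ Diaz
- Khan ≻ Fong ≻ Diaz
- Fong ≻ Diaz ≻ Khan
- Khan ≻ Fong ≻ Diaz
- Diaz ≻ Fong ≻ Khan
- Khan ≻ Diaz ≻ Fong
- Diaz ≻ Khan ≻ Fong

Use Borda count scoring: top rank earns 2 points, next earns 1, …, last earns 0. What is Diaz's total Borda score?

Borda scores:
  Fong: 1 + 1 + 2 + 1 + 1 + 0 + 0 = 6
  Khan: 2 + 2 + 0 + 2 + 0 + 2 + 1 = 9
  Diaz: 0 + 0 + 1 + 0 + 2 + 1 + 2 = 6

6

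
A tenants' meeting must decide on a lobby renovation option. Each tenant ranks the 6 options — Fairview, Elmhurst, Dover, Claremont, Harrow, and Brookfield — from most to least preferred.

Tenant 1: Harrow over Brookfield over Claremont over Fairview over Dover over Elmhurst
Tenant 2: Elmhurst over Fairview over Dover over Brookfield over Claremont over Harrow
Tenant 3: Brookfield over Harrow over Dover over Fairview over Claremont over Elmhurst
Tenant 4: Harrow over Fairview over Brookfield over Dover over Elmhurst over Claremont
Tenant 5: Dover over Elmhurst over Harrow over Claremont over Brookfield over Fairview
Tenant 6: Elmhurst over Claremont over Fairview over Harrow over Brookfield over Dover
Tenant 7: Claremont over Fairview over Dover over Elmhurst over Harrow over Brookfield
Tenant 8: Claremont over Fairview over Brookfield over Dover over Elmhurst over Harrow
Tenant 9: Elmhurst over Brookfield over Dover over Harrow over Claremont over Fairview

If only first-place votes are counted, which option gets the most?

Elmhurst

First-place vote totals:
  Fairview: 0
  Elmhurst: 3
  Dover: 1
  Claremont: 2
  Harrow: 2
  Brookfield: 1
Elmhurst has the most first-place votes.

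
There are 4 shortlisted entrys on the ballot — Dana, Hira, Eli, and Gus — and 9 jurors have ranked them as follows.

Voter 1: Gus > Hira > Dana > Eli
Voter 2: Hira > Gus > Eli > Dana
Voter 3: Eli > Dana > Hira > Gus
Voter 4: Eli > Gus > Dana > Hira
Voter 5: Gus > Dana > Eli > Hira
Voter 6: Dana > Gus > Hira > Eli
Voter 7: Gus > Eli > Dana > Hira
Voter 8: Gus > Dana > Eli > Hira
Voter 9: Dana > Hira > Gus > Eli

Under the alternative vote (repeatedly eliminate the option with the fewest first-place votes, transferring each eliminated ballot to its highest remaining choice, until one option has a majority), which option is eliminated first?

Hira

Round 1: Gus 4, Dana 2, Eli 2, Hira 1. Hira has the fewest and is eliminated.
Round 2: Gus 5, Dana 2, Eli 2. Gus has a majority.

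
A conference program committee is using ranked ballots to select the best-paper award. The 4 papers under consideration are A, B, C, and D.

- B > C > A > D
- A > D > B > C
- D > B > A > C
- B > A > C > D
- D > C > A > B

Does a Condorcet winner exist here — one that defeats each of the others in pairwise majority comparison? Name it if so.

There is no Condorcet winner

Head-to-head results (5 voters total):
A vs B: B wins 3–2.
A vs C: A wins 3–2.
A vs D: A wins 3–2.
B vs C: B wins 4–1.
B vs D: D wins 3–2.
C vs D: D wins 3–2.
No candidate beats all others: A beats D beats B beats A, a majority cycle.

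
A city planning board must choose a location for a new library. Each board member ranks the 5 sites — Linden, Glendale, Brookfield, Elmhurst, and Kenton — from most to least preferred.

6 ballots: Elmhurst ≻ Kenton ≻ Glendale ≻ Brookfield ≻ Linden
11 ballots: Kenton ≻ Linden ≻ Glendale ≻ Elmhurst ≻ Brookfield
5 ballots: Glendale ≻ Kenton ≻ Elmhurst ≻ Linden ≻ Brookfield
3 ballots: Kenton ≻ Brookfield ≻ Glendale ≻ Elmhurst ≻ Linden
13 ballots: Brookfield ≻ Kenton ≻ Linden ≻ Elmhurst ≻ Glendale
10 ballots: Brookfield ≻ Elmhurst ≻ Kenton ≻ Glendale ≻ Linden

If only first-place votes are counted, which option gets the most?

Brookfield

First-place vote totals:
  Linden: 0
  Glendale: 5
  Brookfield: 23
  Elmhurst: 6
  Kenton: 14
Brookfield has the most first-place votes.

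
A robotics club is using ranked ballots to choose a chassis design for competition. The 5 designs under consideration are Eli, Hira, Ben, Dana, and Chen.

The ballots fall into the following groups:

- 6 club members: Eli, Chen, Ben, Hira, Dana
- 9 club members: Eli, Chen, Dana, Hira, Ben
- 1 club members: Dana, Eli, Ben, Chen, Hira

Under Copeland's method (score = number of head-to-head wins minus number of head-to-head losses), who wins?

Eli

Pairwise results:
  Eli vs Hira: Eli wins 16–0.
  Eli vs Ben: Eli wins 16–0.
  Eli vs Dana: Eli wins 15–1.
  Eli vs Chen: Eli wins 16–0.
  Hira vs Ben: Hira wins 9–7.
  Hira vs Dana: Dana wins 10–6.
  Hira vs Chen: Chen wins 16–0.
  Ben vs Dana: Dana wins 10–6.
  Ben vs Chen: Chen wins 15–1.
  Dana vs Chen: Chen wins 15–1.
Copeland scores (wins − losses):
  Eli: 4 − 0 = 4
  Hira: 1 − 3 = -2
  Ben: 0 − 4 = -4
  Dana: 2 − 2 = 0
  Chen: 3 − 1 = 2
Eli has the best Copeland score.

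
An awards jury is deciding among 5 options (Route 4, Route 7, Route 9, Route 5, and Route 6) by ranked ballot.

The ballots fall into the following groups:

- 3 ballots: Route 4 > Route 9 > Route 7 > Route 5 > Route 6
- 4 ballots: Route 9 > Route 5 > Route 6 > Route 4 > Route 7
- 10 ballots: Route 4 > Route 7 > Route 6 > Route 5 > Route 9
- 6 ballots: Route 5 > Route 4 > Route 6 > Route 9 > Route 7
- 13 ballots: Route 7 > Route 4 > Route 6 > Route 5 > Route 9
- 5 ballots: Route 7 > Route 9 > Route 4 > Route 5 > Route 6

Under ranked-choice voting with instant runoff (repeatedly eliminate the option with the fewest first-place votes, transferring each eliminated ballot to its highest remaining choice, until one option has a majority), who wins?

Round 1: Route 7 18, Route 4 13, Route 5 6, Route 9 4, Route 6 0. Route 6 has the fewest and is eliminated.
Round 2: Route 7 18, Route 4 13, Route 5 6, Route 9 4. Route 9 has the fewest and is eliminated.
Round 3: Route 7 18, Route 4 13, Route 5 10. Route 5 has the fewest and is eliminated.
Round 4: Route 4 23, Route 7 18. Route 4 has a majority.

Route 4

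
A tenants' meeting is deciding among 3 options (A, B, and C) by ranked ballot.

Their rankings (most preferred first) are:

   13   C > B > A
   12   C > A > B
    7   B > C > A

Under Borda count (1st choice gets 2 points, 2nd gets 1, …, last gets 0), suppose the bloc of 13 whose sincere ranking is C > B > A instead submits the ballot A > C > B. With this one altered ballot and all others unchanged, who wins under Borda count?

Borda totals with the altered ballot: A 38, B 14, C 44.
The winner is unchanged: still C.

C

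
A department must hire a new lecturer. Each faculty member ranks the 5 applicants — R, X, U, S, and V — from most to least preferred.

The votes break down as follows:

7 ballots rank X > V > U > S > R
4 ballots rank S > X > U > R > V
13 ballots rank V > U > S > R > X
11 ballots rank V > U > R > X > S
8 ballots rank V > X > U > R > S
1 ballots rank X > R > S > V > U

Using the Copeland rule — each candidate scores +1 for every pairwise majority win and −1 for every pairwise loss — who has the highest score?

V

Pairwise results:
  R vs X: R wins 24–20.
  R vs U: U wins 43–1.
  R vs S: S wins 24–20.
  R vs V: V wins 39–5.
  X vs U: U wins 24–20.
  X vs S: X wins 27–17.
  X vs V: V wins 32–12.
  U vs S: U wins 39–5.
  U vs V: V wins 40–4.
  S vs V: V wins 39–5.
Copeland scores (wins − losses):
  R: 1 − 3 = -2
  X: 1 − 3 = -2
  U: 3 − 1 = 2
  S: 1 − 3 = -2
  V: 4 − 0 = 4
V has the best Copeland score.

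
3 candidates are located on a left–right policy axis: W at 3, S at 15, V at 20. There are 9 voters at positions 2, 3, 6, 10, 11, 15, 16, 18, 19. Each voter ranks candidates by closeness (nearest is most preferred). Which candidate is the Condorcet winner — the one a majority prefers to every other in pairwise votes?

S

With single-peaked preferences on a line, the Condorcet winner is the candidate closest to the median voter.
The median voter (position 11) is closest to S at 15.
Check: S vs V — voters closer to S: 7 of 9.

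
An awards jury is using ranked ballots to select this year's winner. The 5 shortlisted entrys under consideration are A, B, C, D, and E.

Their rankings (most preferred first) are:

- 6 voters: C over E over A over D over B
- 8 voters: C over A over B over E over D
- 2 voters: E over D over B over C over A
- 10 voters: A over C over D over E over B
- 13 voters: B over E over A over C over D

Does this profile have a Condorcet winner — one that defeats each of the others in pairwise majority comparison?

No

Head-to-head results (39 voters total):
A vs B: A wins 24–15.
A vs C: A wins 23–16.
A vs D: A wins 37–2.
A vs E: E wins 21–18.
B vs C: C wins 24–15.
B vs D: B wins 21–18.
B vs E: B wins 21–18.
C vs D: C wins 37–2.
C vs E: C wins 24–15.
D vs E: E wins 29–10.
No candidate beats all others: A beats B beats E beats A, a majority cycle.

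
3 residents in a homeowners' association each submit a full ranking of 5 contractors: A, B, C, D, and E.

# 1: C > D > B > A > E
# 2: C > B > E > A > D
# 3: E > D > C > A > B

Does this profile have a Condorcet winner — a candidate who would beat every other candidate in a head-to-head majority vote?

Head-to-head results (3 voters total):
A vs B: B wins 2–1.
A vs C: C wins 3–0.
A vs D: D wins 2–1.
A vs E: E wins 2–1.
B vs C: C wins 3–0.
B vs D: D wins 2–1.
B vs E: B wins 2–1.
C vs D: C wins 2–1.
C vs E: C wins 2–1.
D vs E: E wins 2–1.
C beats each rival — A (3–0), B (3–0), D (2–1), E (2–1) — so C is the Condorcet winner.

Yes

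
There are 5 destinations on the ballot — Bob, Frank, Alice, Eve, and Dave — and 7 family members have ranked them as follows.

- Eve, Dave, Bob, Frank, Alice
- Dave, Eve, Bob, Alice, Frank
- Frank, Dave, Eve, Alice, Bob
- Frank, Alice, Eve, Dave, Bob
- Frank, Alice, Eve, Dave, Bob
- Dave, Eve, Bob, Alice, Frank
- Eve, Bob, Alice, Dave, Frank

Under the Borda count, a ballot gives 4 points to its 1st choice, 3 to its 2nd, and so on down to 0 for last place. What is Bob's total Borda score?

9

Borda scores:
  Bob: 2 + 2 + 0 + 0 + 0 + 2 + 3 = 9
  Frank: 1 + 0 + 4 + 4 + 4 + 0 + 0 = 13
  Alice: 0 + 1 + 1 + 3 + 3 + 1 + 2 = 11
  Eve: 4 + 3 + 2 + 2 + 2 + 3 + 4 = 20
  Dave: 3 + 4 + 3 + 1 + 1 + 4 + 1 = 17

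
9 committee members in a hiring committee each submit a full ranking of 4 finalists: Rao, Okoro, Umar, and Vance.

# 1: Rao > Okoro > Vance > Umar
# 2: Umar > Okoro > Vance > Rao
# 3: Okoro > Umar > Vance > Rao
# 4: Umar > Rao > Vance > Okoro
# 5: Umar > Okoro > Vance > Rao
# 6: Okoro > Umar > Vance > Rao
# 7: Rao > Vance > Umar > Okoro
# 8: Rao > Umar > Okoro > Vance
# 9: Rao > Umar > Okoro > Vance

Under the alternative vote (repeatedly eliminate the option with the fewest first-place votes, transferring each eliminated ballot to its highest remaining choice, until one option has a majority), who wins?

Round 1: Rao 4, Umar 3, Okoro 2, Vance 0. Vance has the fewest and is eliminated.
Round 2: Rao 4, Umar 3, Okoro 2. Okoro has the fewest and is eliminated.
Round 3: Umar 5, Rao 4. Umar has a majority.

Umar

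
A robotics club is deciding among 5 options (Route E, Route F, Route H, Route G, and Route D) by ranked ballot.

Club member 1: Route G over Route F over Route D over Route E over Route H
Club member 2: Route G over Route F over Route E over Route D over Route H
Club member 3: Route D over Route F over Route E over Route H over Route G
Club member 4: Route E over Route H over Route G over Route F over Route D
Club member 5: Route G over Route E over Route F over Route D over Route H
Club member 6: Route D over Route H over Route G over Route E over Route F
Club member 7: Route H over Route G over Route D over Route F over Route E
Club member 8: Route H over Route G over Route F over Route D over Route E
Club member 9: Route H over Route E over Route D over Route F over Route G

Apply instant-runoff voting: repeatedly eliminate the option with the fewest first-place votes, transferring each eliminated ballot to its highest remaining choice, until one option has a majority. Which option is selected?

Route H

Round 1: Route H 3, Route G 3, Route D 2, Route E 1, Route F 0. Route F has the fewest and is eliminated.
Round 2: Route H 3, Route G 3, Route D 2, Route E 1. Route E has the fewest and is eliminated.
Round 3: Route H 4, Route G 3, Route D 2. Route D has the fewest and is eliminated.
Round 4: Route H 6, Route G 3. Route H has a majority.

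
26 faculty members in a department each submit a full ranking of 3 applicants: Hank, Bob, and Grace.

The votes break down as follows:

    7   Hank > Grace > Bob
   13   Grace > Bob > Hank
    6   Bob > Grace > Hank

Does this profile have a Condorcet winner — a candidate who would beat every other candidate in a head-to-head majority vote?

Yes

Head-to-head results (26 voters total):
Hank vs Bob: Bob wins 19–7.
Hank vs Grace: Grace wins 19–7.
Bob vs Grace: Grace wins 20–6.
Grace beats each rival — Hank (19–7), Bob (20–6) — so Grace is the Condorcet winner.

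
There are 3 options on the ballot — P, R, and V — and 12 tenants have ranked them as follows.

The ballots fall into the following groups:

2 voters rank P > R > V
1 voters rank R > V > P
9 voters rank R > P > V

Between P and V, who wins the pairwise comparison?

Ballots ranking P above V: 2+9 = 11.
Ballots ranking V above P: 1.
P wins the head-to-head, 11–1.

P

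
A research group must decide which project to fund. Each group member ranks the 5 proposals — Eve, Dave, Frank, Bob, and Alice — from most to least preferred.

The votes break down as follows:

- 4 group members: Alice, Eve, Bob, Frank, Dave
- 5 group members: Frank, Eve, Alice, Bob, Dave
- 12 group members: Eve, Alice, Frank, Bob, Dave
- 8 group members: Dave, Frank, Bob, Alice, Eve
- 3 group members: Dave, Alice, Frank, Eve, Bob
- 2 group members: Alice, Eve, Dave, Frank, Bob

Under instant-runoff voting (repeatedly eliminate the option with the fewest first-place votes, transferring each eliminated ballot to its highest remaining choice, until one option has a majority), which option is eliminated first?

Bob

Round 1: Eve 12, Dave 11, Alice 6, Frank 5, Bob 0. Bob has the fewest and is eliminated.
Round 2: Eve 12, Dave 11, Alice 6, Frank 5. Frank has the fewest and is eliminated.
Round 3: Eve 17, Dave 11, Alice 6. Alice has the fewest and is eliminated.
Round 4: Eve 23, Dave 11. Eve has a majority.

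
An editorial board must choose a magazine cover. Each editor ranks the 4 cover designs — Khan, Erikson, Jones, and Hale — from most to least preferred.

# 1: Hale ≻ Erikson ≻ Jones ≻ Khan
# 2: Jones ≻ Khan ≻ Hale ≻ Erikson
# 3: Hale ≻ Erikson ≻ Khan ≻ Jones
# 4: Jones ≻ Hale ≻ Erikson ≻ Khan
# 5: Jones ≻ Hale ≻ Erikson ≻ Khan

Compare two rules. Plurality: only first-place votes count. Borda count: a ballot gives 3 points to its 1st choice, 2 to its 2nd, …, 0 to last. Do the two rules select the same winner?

No

Plurality first-place counts: Khan 0, Erikson 0, Jones 3, Hale 2 → Jones.
Borda totals: Khan 3, Erikson 6, Jones 10, Hale 11 → Hale.
The two rules disagree: plurality picks Jones, Borda picks Hale.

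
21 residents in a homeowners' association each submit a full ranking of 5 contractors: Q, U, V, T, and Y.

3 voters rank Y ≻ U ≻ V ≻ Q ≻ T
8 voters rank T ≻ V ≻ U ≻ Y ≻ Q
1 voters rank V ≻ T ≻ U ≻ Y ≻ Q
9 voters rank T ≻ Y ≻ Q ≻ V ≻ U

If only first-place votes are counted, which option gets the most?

T

First-place vote totals:
  Q: 0
  U: 0
  V: 1
  T: 17
  Y: 3
T has the most first-place votes.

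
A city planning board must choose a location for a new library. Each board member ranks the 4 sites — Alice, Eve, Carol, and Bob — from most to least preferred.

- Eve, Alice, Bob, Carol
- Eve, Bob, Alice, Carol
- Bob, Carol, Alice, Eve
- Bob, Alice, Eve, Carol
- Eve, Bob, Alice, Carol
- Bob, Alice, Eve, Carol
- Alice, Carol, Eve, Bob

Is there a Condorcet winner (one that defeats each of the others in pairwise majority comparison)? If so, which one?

None — there is no Condorcet winner

Head-to-head results (7 voters total):
Alice vs Eve: Alice wins 4–3.
Alice vs Carol: Alice wins 6–1.
Alice vs Bob: Bob wins 5–2.
Eve vs Carol: Eve wins 5–2.
Eve vs Bob: Eve wins 4–3.
Carol vs Bob: Bob wins 6–1.
No candidate beats all others: Alice beats Eve beats Bob beats Alice, a majority cycle.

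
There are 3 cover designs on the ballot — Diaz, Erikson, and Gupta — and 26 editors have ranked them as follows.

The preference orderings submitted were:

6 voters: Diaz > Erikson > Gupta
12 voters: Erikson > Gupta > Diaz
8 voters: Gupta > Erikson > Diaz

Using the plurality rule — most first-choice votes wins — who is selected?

First-place vote totals:
  Diaz: 6
  Erikson: 12
  Gupta: 8
Erikson has the most first-place votes.

Erikson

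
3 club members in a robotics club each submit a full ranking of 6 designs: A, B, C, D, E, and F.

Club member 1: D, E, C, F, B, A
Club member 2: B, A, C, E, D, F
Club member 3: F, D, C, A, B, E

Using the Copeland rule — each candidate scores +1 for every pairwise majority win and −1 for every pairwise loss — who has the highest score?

D

Pairwise results:
  A vs B: B wins 2–1.
  A vs C: C wins 2–1.
  A vs D: D wins 2–1.
  A vs E: A wins 2–1.
  A vs F: F wins 2–1.
  B vs C: C wins 2–1.
  B vs D: D wins 2–1.
  B vs E: B wins 2–1.
  B vs F: F wins 2–1.
  C vs D: D wins 2–1.
  C vs E: C wins 2–1.
  C vs F: C wins 2–1.
  D vs E: D wins 2–1.
  D vs F: D wins 2–1.
  E vs F: E wins 2–1.
Copeland scores (wins − losses):
  A: 1 − 4 = -3
  B: 2 − 3 = -1
  C: 4 − 1 = 3
  D: 5 − 0 = 5
  E: 1 − 4 = -3
  F: 2 − 3 = -1
D has the best Copeland score.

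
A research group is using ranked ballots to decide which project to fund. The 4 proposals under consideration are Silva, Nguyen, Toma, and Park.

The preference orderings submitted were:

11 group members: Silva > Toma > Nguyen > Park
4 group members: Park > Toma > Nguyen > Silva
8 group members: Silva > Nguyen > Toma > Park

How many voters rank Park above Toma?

4

Ballots ranking Park above Toma: 4.
Ballots ranking Toma above Park: 11+8 = 19.
So 4 of 23 voters prefer Park to Toma.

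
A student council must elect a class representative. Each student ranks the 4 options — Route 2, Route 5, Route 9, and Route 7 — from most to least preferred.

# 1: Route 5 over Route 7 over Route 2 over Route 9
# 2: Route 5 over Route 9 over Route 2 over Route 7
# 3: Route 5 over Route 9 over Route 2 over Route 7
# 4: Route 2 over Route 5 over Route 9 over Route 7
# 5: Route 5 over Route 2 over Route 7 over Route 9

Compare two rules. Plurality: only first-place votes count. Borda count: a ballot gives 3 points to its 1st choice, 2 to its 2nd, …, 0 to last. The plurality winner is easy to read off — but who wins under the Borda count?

Route 5

Plurality first-place counts: Route 2 1, Route 5 4, Route 9 0, Route 7 0 → Route 5.
Borda totals: Route 2 8, Route 5 14, Route 9 5, Route 7 3 → Route 5.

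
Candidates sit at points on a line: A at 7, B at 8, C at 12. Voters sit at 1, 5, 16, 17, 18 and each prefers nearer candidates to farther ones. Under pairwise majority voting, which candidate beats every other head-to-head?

C

With single-peaked preferences on a line, the Condorcet winner is the candidate closest to the median voter.
The median voter (position 16) is closest to C at 12.
Check: C vs B — voters closer to C: 3 of 5.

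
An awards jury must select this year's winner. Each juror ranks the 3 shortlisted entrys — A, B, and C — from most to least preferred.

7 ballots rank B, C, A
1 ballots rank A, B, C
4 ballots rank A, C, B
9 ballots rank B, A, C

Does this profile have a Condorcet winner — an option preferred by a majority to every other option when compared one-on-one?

Yes

Head-to-head results (21 voters total):
A vs B: B wins 16–5.
A vs C: A wins 14–7.
B vs C: B wins 17–4.
B beats each rival — A (16–5), C (17–4) — so B is the Condorcet winner.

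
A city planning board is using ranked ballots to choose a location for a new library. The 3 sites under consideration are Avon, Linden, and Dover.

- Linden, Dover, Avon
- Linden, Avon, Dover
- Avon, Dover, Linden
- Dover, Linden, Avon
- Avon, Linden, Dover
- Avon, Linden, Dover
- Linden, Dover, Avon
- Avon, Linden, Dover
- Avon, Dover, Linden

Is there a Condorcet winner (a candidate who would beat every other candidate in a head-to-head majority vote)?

Head-to-head results (9 voters total):
Avon vs Linden: Avon wins 5–4.
Avon vs Dover: Avon wins 6–3.
Linden vs Dover: Linden wins 6–3.
Avon beats each rival — Linden (5–4), Dover (6–3) — so Avon is the Condorcet winner.

Yes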